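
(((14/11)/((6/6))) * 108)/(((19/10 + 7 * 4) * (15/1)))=1008/3289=0.31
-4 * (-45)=180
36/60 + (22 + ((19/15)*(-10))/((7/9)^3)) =-7411/1715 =-4.32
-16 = -16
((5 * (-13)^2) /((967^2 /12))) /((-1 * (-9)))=0.00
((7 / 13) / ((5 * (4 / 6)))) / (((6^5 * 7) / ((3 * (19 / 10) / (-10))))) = -19 / 11232000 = -0.00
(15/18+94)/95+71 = 41039/570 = 72.00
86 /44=43 /22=1.95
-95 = -95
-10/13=-0.77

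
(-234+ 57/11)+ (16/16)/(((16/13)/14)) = -19135/88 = -217.44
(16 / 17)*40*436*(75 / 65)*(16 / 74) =33484800 / 8177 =4095.00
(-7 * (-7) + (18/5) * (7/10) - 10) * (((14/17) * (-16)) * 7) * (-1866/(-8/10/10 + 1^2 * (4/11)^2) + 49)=4587270635136/33575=136627569.18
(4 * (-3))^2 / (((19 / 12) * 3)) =576 / 19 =30.32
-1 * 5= -5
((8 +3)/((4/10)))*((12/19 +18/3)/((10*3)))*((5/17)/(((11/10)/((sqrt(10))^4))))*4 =210000/323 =650.15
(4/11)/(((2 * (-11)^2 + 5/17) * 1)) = 68/45309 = 0.00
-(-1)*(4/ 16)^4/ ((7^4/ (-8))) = -0.00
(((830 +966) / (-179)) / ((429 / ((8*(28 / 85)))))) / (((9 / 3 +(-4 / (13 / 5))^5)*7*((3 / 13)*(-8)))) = -2667368912 / 3142292770485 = -0.00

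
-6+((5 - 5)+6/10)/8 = -237/40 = -5.92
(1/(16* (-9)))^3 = -1/2985984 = -0.00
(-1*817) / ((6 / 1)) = -817 / 6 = -136.17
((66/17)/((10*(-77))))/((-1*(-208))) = -0.00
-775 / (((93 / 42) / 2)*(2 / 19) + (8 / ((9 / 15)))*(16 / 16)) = -57.62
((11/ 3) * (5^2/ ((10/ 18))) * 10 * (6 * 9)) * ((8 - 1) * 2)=1247400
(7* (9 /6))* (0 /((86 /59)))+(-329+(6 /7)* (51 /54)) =-6892 /21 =-328.19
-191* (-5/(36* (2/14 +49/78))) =86905/2526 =34.40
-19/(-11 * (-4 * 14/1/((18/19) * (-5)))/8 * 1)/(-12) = -15/154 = -0.10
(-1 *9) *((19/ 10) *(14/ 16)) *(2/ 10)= -1197/ 400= -2.99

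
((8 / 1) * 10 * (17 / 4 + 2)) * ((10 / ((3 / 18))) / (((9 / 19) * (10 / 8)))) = 152000 / 3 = 50666.67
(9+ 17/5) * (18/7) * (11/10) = 6138/175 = 35.07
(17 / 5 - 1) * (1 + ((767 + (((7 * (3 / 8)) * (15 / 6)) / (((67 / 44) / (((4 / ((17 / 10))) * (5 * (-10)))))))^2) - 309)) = 4009220644068 / 6486605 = 618076.89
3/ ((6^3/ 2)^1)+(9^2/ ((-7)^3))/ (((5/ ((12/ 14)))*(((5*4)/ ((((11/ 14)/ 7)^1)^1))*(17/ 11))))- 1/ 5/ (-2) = 57434792/ 450007425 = 0.13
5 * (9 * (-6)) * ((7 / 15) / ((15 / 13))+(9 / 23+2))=-86808 / 115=-754.85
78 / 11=7.09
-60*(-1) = 60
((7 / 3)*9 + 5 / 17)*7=2534 / 17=149.06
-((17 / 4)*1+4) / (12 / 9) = -99 / 16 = -6.19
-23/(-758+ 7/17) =391/12879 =0.03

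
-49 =-49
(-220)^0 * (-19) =-19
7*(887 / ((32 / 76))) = 117971 / 8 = 14746.38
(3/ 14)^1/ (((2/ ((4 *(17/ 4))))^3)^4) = 1747866711689283/ 57344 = 30480376529.18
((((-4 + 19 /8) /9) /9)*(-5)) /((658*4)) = 65 /1705536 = 0.00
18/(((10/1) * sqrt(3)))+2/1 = 3 * sqrt(3)/5+2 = 3.04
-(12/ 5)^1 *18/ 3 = -72/ 5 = -14.40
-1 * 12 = -12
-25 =-25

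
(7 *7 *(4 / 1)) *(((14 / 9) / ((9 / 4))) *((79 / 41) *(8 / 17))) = 6936832 / 56457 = 122.87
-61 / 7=-8.71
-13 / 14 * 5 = -65 / 14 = -4.64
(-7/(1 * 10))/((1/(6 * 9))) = -189/5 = -37.80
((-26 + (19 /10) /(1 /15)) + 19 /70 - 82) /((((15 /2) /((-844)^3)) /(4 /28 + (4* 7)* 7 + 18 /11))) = 1256112574541.34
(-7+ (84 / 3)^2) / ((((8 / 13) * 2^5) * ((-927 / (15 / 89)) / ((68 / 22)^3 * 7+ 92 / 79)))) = -91993022485 / 61689656512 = -1.49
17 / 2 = 8.50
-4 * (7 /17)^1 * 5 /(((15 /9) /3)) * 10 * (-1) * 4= 10080 /17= 592.94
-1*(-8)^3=512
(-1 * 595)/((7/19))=-1615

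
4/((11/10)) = 40/11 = 3.64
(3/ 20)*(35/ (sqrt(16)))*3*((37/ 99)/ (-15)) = -259/ 2640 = -0.10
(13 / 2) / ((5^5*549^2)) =13 / 1883756250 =0.00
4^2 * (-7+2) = -80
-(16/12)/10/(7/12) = -8/35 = -0.23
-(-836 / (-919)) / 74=-418 / 34003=-0.01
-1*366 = -366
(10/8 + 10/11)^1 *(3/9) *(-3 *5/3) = -475/132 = -3.60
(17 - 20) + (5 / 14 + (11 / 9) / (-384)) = -64013 / 24192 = -2.65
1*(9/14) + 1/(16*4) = 295/448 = 0.66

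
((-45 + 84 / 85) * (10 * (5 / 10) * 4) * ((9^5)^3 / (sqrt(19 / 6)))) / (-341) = 3080954900664327636 * sqrt(114) / 110143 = 298662616465616.35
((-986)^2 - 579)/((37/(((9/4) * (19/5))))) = 166146507/740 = 224522.31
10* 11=110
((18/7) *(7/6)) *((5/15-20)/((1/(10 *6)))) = -3540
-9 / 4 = -2.25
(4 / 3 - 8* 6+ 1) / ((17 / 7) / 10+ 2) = -9590 / 471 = -20.36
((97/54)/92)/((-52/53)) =-0.02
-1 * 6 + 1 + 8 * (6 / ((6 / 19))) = 147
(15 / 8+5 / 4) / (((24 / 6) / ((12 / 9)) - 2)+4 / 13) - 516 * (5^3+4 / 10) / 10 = -21992051 / 3400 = -6468.25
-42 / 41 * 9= -378 / 41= -9.22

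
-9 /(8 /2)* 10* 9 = -405 /2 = -202.50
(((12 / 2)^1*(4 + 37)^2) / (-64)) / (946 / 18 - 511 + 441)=45387 / 5024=9.03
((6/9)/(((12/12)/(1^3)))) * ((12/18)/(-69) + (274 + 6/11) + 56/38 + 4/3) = 23997364/129789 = 184.90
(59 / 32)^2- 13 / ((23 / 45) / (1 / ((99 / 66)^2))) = -186177 / 23552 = -7.90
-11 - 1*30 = -41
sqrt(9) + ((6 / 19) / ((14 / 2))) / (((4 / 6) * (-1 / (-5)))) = 444 / 133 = 3.34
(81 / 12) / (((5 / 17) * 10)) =459 / 200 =2.30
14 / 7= 2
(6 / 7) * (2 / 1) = 12 / 7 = 1.71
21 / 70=3 / 10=0.30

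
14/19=0.74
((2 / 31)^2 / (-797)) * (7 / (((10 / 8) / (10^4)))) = -224000 / 765917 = -0.29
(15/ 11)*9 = 12.27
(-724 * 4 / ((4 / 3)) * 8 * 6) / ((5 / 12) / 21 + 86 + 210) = -26272512 / 74597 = -352.19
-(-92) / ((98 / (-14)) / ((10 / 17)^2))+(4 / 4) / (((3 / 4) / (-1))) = -35692 / 6069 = -5.88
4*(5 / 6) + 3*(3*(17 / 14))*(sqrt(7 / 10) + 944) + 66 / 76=153*sqrt(70) / 140 + 8235977 / 798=10329.92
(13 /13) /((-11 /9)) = -9 /11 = -0.82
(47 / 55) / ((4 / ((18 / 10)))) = 423 / 1100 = 0.38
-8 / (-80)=1 / 10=0.10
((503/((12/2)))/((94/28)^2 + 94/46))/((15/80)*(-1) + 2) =18140192/5221653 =3.47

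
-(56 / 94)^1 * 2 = -56 / 47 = -1.19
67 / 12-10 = -53 / 12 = -4.42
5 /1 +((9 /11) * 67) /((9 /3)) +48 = 71.27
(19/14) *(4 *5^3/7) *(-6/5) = -5700/49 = -116.33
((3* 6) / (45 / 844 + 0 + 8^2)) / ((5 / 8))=121536 / 270305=0.45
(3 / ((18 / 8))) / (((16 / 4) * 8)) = 1 / 24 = 0.04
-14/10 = -7/5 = -1.40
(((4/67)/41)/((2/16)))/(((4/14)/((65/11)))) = 7280/30217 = 0.24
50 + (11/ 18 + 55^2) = 55361/ 18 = 3075.61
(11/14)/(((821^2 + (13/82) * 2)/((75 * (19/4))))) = 214225/515866288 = 0.00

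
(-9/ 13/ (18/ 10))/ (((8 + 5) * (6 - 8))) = 5/ 338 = 0.01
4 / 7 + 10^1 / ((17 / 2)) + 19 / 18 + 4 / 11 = 74623 / 23562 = 3.17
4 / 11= 0.36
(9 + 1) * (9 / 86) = 45 / 43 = 1.05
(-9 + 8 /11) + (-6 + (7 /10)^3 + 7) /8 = -713227 /88000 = -8.10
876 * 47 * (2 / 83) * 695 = 689506.99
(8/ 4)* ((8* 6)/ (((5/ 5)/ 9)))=864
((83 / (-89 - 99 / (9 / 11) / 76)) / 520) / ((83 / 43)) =-817 / 895050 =-0.00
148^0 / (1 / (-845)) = -845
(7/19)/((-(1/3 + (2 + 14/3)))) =-1/19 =-0.05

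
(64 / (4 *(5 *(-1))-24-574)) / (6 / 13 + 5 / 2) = -832 / 23793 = -0.03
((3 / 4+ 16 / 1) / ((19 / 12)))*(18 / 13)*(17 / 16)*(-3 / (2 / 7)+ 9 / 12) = -92259 / 608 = -151.74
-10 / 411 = -0.02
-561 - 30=-591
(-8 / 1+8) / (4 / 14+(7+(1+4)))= 0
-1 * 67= -67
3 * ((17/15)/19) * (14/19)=238/1805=0.13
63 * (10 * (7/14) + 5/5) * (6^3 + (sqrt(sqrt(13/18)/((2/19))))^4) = 425145/4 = 106286.25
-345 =-345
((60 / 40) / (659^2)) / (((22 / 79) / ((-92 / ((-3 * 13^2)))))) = 1817 / 807328379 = 0.00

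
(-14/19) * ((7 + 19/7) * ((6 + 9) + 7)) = -157.47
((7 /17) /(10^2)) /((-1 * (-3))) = 0.00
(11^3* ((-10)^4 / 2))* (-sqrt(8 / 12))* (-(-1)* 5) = -27168923.73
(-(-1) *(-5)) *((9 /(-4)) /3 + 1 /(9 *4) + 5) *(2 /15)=-77 /27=-2.85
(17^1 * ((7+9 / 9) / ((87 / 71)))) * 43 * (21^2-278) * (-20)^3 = -541431232000 / 87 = -6223347494.25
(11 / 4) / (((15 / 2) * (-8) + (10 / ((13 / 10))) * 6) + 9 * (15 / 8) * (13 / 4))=0.07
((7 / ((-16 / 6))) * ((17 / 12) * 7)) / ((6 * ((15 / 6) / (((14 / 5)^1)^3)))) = -285719 / 7500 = -38.10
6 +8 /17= 110 /17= 6.47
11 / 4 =2.75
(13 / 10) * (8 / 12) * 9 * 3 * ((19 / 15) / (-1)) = -741 / 25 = -29.64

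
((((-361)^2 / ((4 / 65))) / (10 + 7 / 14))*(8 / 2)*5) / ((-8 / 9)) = -127062975 / 28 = -4537963.39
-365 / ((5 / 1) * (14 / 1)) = -73 / 14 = -5.21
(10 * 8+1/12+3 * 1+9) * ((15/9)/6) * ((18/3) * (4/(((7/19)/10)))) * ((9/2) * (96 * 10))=503880000/7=71982857.14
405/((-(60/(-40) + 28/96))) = 335.17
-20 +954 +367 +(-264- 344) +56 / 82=28441 / 41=693.68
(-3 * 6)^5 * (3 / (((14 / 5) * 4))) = -506134.29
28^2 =784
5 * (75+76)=755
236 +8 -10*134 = -1096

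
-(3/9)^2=-1/9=-0.11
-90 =-90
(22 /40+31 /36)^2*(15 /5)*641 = 3829.14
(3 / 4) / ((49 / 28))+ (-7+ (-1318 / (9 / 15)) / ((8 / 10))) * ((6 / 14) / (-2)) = 16529 / 28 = 590.32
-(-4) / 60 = 1 / 15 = 0.07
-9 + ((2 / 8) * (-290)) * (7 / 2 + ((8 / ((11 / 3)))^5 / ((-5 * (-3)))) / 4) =-207750617 / 644204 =-322.49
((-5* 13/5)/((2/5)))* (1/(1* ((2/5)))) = -325/4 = -81.25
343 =343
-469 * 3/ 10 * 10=-1407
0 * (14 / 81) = 0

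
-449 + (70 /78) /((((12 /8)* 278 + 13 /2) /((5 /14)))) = -449.00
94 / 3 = 31.33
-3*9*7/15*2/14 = -1.80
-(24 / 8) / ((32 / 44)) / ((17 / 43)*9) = -473 / 408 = -1.16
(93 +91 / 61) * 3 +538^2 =17673376 / 61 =289727.48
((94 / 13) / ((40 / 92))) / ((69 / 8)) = 376 / 195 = 1.93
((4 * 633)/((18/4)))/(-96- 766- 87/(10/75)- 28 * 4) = -3376/9759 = -0.35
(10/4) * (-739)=-3695/2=-1847.50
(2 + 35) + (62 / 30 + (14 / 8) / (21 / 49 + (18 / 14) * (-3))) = 38.56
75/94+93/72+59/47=3773/1128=3.34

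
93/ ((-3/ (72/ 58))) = -1116/ 29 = -38.48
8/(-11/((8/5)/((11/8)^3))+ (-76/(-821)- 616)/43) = -1156808704/4655539475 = -0.25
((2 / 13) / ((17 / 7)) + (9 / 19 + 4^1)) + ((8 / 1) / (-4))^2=35847 / 4199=8.54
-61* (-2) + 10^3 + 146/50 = 28123/25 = 1124.92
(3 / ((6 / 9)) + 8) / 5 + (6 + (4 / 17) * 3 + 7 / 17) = 327 / 34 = 9.62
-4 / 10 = -2 / 5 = -0.40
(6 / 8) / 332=3 / 1328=0.00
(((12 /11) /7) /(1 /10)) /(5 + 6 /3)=120 /539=0.22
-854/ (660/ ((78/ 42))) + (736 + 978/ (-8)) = 403489/ 660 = 611.35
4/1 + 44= 48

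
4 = 4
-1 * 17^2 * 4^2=-4624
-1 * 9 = -9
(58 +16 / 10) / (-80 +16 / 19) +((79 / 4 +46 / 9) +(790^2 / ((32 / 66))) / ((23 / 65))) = 2831357631383 / 778320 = 3637780.90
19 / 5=3.80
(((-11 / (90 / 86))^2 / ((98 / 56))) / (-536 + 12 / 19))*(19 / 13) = -80766169 / 468611325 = -0.17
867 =867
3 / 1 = 3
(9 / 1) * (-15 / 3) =-45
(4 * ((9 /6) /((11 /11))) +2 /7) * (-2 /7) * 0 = 0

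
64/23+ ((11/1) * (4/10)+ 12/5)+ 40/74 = 43074/4255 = 10.12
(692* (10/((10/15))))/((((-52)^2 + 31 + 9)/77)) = 291.28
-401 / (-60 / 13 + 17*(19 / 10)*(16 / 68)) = -26065 / 194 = -134.36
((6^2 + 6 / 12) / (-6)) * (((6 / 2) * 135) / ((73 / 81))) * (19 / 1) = -207765 / 4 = -51941.25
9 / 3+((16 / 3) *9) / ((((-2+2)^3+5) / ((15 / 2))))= 75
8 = 8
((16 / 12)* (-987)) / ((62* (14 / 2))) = -3.03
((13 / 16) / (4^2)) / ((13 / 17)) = 17 / 256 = 0.07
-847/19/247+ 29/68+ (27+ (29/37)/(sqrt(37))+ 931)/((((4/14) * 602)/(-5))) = -378775447/13722332 - 145 * sqrt(37)/235468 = -27.61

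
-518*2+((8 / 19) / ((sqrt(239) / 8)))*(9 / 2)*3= -1036+864*sqrt(239) / 4541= -1033.06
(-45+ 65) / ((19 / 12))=240 / 19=12.63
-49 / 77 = -7 / 11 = -0.64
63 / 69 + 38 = 38.91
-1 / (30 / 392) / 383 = -196 / 5745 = -0.03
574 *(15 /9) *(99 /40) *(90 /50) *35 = 596673 /4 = 149168.25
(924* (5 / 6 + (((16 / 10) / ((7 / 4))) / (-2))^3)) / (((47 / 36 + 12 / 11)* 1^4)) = 1653528888 / 5812625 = 284.47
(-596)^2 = 355216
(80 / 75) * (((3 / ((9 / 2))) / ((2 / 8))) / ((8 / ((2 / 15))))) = 32 / 675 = 0.05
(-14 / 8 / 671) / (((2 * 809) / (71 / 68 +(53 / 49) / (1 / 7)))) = -4101 / 295304416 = -0.00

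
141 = 141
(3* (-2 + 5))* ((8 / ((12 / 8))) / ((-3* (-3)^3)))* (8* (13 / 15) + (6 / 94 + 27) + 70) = 1173088 / 19035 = 61.63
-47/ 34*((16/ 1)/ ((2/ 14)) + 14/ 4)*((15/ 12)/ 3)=-18095/ 272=-66.53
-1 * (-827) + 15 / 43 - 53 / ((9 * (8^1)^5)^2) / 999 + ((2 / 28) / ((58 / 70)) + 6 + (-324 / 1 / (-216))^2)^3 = 128173815025285901312189 / 91119814365111386112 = 1406.65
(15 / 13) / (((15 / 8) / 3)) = 24 / 13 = 1.85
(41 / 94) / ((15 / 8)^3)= 0.07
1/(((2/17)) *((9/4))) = 34/9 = 3.78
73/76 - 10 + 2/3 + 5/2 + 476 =107189/228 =470.13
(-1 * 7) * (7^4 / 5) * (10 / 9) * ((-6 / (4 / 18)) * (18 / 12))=151263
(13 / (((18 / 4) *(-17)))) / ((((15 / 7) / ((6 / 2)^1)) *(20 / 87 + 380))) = -2639 / 4217700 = -0.00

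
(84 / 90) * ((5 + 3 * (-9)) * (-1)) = 308 / 15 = 20.53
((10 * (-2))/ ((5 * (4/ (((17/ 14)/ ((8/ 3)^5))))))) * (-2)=4131/ 229376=0.02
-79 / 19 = -4.16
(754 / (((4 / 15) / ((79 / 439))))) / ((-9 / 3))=-148915 / 878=-169.61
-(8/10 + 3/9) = -17/15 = -1.13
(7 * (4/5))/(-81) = -28/405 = -0.07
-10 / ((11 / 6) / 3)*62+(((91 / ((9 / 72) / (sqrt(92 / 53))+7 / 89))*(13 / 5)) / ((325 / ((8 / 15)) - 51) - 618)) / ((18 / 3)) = -10293420194152 / 10334045205 - 599714752*sqrt(1219) / 939458655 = -1018.36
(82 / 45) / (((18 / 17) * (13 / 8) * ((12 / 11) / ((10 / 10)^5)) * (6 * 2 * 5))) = 7667 / 473850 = 0.02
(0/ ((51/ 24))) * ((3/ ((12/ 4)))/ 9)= 0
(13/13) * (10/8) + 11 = 49/4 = 12.25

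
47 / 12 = 3.92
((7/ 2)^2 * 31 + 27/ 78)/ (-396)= -19765/ 20592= -0.96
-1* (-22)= 22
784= 784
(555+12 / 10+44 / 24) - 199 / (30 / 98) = -2761 / 30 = -92.03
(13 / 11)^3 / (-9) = -2197 / 11979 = -0.18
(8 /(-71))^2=64 /5041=0.01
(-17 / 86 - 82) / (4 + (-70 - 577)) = 7069 / 55298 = 0.13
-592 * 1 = -592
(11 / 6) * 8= 44 / 3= 14.67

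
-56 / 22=-28 / 11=-2.55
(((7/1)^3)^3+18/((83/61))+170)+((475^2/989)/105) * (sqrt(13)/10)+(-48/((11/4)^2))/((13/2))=9025 * sqrt(13)/41538+5268550371009/130559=40353790.04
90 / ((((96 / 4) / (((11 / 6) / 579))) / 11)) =0.13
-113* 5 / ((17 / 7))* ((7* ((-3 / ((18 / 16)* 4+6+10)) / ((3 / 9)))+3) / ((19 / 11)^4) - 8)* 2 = 338462659010 / 90833737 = 3726.18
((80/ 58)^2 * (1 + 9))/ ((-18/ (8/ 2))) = -32000/ 7569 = -4.23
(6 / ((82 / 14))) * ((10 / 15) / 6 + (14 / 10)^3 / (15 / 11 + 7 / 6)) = 3144638 / 2567625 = 1.22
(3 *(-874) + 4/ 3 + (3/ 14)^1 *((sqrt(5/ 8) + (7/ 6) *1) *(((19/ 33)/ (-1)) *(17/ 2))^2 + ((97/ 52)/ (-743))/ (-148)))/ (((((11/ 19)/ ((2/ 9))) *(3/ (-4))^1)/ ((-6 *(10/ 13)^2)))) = -216546801178527250/ 45580775419179 + 99112550 *sqrt(10)/ 42513471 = -4743.46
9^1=9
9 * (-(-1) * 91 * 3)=2457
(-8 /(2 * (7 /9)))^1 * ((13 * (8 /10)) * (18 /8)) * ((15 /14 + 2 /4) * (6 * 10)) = -555984 /49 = -11346.61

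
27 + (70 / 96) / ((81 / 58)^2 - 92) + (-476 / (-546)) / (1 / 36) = 2758676461 / 47256612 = 58.38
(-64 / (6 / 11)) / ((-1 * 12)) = 88 / 9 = 9.78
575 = 575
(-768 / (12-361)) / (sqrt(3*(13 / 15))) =768*sqrt(65) / 4537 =1.36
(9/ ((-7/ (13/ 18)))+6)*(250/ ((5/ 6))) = 10650/ 7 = 1521.43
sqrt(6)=2.45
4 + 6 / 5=26 / 5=5.20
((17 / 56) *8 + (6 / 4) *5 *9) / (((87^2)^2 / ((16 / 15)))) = 7832 / 6015424905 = 0.00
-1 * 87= -87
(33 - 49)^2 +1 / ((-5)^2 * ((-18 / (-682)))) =57941 / 225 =257.52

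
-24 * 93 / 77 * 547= -1220904 / 77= -15855.90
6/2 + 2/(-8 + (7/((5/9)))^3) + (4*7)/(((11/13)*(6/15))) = 234854071/2739517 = 85.73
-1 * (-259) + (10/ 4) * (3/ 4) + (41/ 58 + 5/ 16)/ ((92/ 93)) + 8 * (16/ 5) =61365169/ 213440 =287.51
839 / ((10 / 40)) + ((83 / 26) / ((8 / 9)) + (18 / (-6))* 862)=160907 / 208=773.59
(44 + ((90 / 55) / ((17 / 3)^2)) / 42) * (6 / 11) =5874954 / 244783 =24.00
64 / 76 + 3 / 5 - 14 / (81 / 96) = -38861 / 2565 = -15.15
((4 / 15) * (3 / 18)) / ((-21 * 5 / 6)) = -0.00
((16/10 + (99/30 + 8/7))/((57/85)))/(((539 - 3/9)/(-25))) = -179775/429856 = -0.42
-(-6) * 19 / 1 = 114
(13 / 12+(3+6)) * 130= 7865 / 6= 1310.83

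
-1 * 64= -64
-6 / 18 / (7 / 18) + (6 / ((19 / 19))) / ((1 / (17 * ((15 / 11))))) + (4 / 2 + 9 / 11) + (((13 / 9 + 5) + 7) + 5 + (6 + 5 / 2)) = 232843 / 1386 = 168.00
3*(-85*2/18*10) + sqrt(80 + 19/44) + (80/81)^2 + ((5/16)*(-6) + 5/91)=-1357349725/4776408 + sqrt(38929)/22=-275.21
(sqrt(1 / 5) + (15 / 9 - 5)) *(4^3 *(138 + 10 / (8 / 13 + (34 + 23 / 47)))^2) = -5630453189877760 / 1380178803 + 563045318987776 *sqrt(5) / 2300298005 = -3532186.28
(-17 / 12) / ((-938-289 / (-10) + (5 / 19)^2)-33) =1805 / 1200258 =0.00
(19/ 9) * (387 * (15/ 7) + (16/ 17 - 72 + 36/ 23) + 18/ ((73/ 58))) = 1634.20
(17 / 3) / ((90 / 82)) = 697 / 135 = 5.16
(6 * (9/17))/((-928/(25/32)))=-675/252416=-0.00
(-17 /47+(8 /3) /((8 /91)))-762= -103216 /141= -732.03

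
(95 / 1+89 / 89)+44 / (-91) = 8692 / 91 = 95.52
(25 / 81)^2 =625 / 6561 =0.10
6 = 6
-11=-11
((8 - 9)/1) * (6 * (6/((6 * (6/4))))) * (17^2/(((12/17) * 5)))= -4913/15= -327.53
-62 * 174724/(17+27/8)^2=-693304832/26569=-26094.50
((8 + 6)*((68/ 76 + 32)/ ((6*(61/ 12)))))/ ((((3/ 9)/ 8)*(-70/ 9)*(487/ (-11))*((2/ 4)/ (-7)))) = -8316000/ 564433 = -14.73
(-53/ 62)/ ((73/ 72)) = -1908/ 2263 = -0.84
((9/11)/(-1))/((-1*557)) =9/6127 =0.00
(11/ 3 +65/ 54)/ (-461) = -263/ 24894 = -0.01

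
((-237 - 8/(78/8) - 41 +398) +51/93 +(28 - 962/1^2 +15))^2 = 933774342400/1461681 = 638835.93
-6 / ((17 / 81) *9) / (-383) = 54 / 6511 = 0.01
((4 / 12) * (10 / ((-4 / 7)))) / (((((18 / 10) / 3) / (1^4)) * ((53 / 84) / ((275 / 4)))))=-336875 / 318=-1059.36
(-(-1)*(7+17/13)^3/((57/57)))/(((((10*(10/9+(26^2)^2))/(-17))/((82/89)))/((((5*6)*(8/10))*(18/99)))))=-189652161024/22115141103055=-0.01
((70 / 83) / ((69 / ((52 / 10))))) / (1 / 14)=5096 / 5727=0.89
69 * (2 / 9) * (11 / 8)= 21.08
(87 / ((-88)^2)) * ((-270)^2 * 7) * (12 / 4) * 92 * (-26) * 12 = -59734952550 / 121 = -493677293.80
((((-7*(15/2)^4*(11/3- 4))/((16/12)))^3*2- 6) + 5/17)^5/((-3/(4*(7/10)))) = -1734957299315733308347819502290724157194581995811017261883238673493487014378543220881840657/411960428990536448666588864839680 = -4211465901147483104723729000000000000000000000000000000000.00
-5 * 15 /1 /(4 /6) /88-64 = -11489 /176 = -65.28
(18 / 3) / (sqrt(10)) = 3 * sqrt(10) / 5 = 1.90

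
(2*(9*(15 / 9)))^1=30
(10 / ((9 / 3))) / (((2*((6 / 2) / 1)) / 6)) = 10 / 3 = 3.33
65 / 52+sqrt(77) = 5 / 4+sqrt(77) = 10.02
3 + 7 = 10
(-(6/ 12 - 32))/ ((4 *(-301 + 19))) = -21/ 752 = -0.03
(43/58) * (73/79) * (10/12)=15695/27492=0.57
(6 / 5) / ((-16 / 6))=-9 / 20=-0.45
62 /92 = 31 /46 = 0.67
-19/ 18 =-1.06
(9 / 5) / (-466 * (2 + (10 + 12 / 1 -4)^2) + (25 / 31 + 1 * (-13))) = -0.00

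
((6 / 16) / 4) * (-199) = -597 / 32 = -18.66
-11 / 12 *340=-935 / 3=-311.67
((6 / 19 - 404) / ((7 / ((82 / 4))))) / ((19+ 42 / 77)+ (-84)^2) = -133045 / 796271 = -0.17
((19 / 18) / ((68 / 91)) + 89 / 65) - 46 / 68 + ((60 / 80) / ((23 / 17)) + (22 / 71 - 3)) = -232721 / 7642440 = -0.03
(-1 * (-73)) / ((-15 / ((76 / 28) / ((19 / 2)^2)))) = -0.15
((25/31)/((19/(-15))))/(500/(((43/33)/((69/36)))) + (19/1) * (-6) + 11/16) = -258000/252116149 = -0.00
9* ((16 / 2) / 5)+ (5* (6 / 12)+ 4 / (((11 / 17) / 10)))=8659 / 110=78.72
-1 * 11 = -11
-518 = -518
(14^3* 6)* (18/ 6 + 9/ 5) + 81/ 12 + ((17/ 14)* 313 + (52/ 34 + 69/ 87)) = 5481316059/ 69020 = 79416.34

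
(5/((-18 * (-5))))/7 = 0.01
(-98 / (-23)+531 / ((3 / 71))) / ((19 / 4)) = 1156556 / 437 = 2646.58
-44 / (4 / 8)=-88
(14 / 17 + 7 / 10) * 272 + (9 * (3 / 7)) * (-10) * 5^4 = -23692.74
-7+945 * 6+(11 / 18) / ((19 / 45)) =215249 / 38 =5664.45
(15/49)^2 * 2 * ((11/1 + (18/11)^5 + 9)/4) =82134450/55240493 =1.49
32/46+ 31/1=729/23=31.70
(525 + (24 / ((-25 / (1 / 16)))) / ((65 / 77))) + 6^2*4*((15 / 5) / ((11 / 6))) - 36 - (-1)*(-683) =1485959 / 35750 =41.57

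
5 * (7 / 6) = 35 / 6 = 5.83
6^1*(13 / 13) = 6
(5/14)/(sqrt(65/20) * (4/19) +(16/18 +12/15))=1543275/6929426 - 192375 * sqrt(13)/13858852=0.17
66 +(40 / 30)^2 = 610 / 9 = 67.78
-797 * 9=-7173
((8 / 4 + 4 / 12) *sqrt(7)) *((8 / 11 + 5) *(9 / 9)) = 147 *sqrt(7) / 11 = 35.36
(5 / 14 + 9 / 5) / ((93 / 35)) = 151 / 186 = 0.81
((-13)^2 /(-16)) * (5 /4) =-845 /64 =-13.20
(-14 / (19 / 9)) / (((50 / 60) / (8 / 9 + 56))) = -43008 / 95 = -452.72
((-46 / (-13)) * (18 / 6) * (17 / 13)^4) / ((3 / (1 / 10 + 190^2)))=693476783983 / 1856465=373546.92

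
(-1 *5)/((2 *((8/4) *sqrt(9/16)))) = -5/3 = -1.67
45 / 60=3 / 4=0.75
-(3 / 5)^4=-81 / 625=-0.13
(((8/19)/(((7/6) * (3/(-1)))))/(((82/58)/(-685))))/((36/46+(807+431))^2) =10508585/276669564437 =0.00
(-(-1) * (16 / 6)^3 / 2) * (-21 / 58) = -896 / 261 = -3.43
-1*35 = -35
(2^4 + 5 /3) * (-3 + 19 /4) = 371 /12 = 30.92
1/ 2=0.50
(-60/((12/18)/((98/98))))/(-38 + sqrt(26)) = 45 * sqrt(26)/709 + 1710/709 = 2.74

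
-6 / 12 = -1 / 2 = -0.50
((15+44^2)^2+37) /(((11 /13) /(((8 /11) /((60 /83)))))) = 4525781.38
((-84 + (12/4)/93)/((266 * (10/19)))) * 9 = -23427/4340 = -5.40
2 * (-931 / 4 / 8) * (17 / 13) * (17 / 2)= -269059 / 416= -646.78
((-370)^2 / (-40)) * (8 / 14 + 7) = -362785 / 14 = -25913.21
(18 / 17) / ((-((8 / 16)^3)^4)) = -73728 / 17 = -4336.94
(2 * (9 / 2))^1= 9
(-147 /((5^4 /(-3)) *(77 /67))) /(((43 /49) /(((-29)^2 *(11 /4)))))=1618.08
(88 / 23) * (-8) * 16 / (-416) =352 / 299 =1.18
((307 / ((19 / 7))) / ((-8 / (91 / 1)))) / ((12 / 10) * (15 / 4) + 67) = -15043 / 836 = -17.99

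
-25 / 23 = -1.09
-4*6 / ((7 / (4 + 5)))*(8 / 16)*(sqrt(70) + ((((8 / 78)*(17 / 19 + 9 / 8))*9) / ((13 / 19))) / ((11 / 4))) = -108*sqrt(70) / 7-198936 / 13013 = -144.37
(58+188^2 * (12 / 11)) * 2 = 849532 / 11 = 77230.18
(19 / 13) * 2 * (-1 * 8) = -304 / 13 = -23.38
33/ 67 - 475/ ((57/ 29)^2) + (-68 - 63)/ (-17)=-22350677/ 194769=-114.75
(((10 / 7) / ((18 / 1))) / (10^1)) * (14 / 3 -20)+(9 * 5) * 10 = 85027 / 189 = 449.88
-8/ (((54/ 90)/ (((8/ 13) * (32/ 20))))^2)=-32768/ 1521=-21.54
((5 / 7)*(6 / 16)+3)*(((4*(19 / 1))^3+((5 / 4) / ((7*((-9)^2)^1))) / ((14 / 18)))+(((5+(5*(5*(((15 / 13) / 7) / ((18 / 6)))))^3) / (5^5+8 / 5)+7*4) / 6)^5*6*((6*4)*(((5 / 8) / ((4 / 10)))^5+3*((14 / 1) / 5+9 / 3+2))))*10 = 1299832919235584123248596508220121028420037456216840679309728711 / 3659426586675648489620257198272521217451775717678824704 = 355201255.84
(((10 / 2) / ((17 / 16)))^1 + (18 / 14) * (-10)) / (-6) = 1.36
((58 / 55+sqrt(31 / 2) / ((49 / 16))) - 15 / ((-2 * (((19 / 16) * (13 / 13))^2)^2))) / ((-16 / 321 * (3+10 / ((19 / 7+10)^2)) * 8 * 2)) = -43977795883869 / 22251153499520 - 2542641 * sqrt(62) / 38028704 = -2.50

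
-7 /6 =-1.17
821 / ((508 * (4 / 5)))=4105 / 2032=2.02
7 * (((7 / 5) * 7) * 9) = 3087 / 5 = 617.40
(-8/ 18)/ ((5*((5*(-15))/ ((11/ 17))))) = 44/ 57375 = 0.00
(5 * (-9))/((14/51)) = -2295/14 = -163.93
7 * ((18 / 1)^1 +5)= 161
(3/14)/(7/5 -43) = -15/2912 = -0.01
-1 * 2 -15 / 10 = -7 / 2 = -3.50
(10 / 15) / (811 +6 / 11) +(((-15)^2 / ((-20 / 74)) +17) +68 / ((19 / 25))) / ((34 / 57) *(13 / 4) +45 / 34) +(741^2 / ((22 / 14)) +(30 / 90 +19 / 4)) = 433564870352025 / 1241602868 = 349197.70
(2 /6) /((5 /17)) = 17 /15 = 1.13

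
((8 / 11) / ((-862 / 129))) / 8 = -129 / 9482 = -0.01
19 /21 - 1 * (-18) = 397 /21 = 18.90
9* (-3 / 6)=-9 / 2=-4.50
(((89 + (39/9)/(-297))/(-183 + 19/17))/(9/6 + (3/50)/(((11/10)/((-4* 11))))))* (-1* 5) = -16848275/6198687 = -2.72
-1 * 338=-338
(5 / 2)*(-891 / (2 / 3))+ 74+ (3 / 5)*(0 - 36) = -65777 / 20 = -3288.85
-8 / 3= -2.67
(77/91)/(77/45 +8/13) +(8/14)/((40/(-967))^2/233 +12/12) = 1941060484933/2075717389599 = 0.94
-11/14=-0.79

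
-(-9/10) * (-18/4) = -81/20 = -4.05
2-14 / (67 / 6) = 50 / 67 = 0.75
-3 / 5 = -0.60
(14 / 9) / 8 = 7 / 36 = 0.19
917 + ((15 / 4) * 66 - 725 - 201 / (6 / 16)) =-193 / 2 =-96.50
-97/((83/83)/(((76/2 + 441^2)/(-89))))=18868343/89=212003.85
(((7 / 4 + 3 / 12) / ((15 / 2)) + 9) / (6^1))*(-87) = -4031 / 30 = -134.37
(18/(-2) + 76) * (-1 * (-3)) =201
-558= -558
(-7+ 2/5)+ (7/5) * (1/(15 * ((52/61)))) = -25313/3900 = -6.49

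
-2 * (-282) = 564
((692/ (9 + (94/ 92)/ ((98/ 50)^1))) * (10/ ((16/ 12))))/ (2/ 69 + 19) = 807179940/ 28178293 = 28.65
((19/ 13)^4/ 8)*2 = 130321/ 114244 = 1.14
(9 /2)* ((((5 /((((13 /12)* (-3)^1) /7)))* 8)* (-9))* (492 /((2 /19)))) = 212012640 /13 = 16308664.62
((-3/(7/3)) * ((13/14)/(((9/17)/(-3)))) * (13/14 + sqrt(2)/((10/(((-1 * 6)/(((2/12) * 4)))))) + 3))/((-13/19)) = -53295/1372 + 8721 * sqrt(2)/980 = -26.26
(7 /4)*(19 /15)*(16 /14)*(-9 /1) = -114 /5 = -22.80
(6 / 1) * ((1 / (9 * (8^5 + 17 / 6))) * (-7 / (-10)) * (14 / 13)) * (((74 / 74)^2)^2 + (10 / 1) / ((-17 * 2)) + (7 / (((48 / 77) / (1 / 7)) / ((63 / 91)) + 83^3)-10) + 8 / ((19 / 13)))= -0.00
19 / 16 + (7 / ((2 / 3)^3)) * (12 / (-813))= 0.84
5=5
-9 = -9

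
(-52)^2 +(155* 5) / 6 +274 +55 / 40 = 74605 / 24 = 3108.54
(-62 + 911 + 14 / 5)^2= 18139081 / 25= 725563.24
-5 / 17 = -0.29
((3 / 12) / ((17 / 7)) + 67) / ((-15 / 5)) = -1521 / 68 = -22.37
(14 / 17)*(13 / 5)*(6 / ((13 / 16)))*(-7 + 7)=0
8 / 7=1.14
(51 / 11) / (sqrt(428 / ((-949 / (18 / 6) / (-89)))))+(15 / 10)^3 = 17 * sqrt(27111981) / 209506+27 / 8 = 3.80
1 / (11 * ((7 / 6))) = 6 / 77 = 0.08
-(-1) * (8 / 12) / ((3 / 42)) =28 / 3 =9.33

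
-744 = -744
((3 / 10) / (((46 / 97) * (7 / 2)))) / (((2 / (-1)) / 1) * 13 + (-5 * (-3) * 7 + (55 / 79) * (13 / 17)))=130271 / 57322440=0.00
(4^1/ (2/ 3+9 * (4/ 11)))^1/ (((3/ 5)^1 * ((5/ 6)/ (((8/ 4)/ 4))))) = 66/ 65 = 1.02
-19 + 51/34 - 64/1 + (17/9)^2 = -12625/162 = -77.93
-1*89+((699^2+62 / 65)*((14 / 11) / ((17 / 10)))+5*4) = 889087817 / 2431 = 365729.25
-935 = -935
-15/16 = -0.94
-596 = -596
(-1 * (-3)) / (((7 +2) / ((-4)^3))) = -64 / 3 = -21.33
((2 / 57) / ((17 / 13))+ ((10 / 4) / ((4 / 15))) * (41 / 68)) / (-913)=-0.01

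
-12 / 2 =-6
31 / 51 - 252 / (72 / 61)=-21715 / 102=-212.89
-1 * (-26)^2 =-676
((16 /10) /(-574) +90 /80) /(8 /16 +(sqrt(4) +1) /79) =1017757 /487900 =2.09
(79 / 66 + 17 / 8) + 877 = 880.32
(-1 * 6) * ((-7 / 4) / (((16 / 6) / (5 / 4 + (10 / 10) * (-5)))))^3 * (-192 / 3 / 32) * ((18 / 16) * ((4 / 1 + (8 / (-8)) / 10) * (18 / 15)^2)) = 1129.96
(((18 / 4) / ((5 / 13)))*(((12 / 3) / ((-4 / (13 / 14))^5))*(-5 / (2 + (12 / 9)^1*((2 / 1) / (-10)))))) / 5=10024911 / 550731776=0.02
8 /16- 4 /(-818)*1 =413 /818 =0.50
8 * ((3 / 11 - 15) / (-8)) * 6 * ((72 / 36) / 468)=54 / 143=0.38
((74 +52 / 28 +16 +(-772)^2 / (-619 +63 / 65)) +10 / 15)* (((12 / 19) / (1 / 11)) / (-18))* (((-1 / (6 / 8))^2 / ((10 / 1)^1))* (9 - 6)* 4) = 11767423424 / 16392915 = 717.84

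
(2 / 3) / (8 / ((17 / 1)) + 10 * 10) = 17 / 2562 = 0.01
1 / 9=0.11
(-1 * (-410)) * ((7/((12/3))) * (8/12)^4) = 11480/81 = 141.73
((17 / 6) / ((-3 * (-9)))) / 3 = 17 / 486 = 0.03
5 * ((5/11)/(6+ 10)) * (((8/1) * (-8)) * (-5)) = 500/11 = 45.45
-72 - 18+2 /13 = -1168 /13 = -89.85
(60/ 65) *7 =84/ 13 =6.46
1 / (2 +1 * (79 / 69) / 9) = 621 / 1321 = 0.47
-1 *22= -22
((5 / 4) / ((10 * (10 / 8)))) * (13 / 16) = 13 / 160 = 0.08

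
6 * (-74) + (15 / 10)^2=-1767 / 4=-441.75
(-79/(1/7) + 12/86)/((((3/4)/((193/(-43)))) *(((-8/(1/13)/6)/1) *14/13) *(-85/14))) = 4588189/157165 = 29.19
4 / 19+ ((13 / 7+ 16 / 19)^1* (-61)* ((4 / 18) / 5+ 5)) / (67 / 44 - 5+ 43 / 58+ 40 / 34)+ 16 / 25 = 540023542384 / 1012272975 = 533.48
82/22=41/11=3.73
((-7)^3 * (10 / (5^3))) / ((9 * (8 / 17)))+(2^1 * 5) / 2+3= 1369 / 900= 1.52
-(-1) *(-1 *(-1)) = 1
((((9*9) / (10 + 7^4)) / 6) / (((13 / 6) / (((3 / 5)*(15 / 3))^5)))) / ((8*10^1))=0.01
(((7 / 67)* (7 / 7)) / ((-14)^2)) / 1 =1 / 1876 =0.00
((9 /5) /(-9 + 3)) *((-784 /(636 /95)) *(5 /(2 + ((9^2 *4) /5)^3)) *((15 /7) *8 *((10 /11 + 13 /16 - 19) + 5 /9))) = -11009490625 /59487817026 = -0.19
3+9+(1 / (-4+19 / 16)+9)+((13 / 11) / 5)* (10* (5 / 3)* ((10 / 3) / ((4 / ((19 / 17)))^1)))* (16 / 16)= 204598 / 8415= 24.31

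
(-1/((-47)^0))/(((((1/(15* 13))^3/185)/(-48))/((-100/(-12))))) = 548700750000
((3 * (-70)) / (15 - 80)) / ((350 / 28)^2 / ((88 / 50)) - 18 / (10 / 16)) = 36960 / 686153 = 0.05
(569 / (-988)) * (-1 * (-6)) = -1707 / 494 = -3.46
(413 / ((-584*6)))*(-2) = 413 / 1752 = 0.24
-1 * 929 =-929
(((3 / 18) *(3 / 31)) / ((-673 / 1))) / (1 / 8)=-4 / 20863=-0.00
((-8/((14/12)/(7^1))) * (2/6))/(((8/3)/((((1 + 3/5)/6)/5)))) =-8/25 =-0.32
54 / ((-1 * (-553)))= 54 / 553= 0.10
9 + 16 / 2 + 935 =952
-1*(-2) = 2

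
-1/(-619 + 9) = 1/610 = 0.00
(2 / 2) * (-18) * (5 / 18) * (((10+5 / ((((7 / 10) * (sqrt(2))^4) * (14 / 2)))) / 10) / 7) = -1005 / 1372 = -0.73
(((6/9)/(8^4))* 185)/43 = 185/264192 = 0.00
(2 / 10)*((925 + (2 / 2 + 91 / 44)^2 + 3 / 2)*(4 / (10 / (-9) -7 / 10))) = -16307361 / 39446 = -413.41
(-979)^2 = 958441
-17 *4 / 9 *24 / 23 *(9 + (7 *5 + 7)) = -402.09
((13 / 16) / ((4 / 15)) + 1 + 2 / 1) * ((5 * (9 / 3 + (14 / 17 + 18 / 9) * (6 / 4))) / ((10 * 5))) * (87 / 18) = 460143 / 21760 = 21.15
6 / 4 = 3 / 2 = 1.50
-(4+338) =-342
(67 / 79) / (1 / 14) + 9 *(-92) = -64474 / 79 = -816.13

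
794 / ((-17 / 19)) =-887.41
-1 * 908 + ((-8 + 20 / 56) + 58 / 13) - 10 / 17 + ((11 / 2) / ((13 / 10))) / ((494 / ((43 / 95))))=-6619483554 / 7260071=-911.77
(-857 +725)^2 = 17424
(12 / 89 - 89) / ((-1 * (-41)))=-7909 / 3649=-2.17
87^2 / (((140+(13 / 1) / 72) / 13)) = 7084584 / 10093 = 701.93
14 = 14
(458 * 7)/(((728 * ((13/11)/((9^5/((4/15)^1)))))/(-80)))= -11155832325/169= -66010842.16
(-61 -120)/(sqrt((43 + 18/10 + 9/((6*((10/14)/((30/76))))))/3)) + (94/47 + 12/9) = -43.08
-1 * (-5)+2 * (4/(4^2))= 11/2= 5.50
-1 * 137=-137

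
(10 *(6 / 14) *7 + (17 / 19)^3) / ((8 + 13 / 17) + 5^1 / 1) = 3581611 / 1605006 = 2.23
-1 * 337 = -337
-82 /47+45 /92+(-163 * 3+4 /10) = -10590677 /21620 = -489.86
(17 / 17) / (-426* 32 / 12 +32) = -0.00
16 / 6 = 8 / 3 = 2.67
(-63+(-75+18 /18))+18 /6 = -134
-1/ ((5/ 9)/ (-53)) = 477/ 5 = 95.40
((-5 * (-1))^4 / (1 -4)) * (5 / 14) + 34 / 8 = -5893 / 84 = -70.15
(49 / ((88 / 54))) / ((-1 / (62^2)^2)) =-444297557.45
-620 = -620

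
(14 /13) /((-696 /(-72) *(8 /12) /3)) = 0.50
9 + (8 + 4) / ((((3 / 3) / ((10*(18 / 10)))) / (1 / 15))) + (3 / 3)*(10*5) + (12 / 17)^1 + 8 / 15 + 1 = 19288 / 255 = 75.64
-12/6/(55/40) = -16/11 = -1.45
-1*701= -701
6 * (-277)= -1662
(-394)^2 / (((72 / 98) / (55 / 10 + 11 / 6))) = 41836102 / 27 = 1549485.26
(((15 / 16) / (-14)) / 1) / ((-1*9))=5 / 672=0.01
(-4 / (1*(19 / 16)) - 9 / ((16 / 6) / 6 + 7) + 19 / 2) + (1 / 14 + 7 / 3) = 195883 / 26733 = 7.33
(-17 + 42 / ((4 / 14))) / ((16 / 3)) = 24.38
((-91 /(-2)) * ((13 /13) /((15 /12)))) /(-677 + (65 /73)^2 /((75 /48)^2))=-4849390 /90150061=-0.05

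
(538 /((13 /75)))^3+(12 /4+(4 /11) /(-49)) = 29902022249.24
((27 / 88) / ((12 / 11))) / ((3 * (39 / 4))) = 1 / 104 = 0.01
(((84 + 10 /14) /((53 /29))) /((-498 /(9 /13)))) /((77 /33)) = -154773 /5604326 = -0.03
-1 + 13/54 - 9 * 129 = -62735/54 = -1161.76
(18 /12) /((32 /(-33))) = -1.55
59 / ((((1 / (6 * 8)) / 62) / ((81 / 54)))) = 263376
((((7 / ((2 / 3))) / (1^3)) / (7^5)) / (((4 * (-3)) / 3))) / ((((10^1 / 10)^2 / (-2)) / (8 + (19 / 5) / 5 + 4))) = 957 / 240100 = 0.00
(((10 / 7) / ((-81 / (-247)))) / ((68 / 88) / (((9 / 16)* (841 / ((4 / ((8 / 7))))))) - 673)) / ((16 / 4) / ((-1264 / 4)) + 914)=-0.00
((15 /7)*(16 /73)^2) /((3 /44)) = 56320 /37303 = 1.51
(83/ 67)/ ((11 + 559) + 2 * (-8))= 83/ 37118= 0.00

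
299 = 299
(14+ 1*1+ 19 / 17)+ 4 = 342 / 17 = 20.12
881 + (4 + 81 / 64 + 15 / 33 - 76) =570747 / 704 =810.72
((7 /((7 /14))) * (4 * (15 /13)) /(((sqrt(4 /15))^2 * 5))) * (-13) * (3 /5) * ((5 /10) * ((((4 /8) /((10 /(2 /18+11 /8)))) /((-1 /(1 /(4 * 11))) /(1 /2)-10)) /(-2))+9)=-15241281 /4480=-3402.07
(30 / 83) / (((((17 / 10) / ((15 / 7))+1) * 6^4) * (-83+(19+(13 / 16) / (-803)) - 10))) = -0.00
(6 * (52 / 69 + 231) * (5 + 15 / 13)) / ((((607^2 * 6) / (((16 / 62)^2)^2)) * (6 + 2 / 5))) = 818739200 / 305222538869313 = 0.00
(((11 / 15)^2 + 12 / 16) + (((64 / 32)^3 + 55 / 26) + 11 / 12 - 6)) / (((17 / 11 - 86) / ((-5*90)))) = 33.67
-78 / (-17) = 78 / 17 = 4.59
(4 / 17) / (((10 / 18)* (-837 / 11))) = -44 / 7905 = -0.01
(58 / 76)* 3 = 87 / 38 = 2.29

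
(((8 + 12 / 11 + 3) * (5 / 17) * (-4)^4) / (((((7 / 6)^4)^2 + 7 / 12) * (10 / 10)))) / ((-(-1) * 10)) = 22.67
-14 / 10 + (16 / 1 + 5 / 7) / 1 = 536 / 35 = 15.31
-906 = -906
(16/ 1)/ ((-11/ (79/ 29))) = -1264/ 319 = -3.96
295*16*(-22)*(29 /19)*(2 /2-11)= 30113600 /19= 1584926.32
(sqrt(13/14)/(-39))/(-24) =sqrt(182)/13104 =0.00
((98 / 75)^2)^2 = 92236816 / 31640625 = 2.92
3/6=1/2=0.50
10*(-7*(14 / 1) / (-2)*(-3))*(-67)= 98490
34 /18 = 17 /9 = 1.89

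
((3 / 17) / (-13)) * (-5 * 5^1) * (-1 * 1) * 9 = -675 / 221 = -3.05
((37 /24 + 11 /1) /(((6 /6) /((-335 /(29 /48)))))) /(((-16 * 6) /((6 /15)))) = 28.98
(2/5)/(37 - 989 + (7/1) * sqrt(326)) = -136/317975 - sqrt(326)/317975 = -0.00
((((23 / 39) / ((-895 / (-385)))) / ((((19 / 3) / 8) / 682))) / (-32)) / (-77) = 7843 / 88426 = 0.09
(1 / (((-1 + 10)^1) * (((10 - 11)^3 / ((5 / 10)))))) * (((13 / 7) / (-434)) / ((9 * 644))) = 0.00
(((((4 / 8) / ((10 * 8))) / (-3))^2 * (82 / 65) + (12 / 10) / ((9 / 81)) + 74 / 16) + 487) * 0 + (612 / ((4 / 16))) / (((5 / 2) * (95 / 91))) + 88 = 487336 / 475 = 1025.97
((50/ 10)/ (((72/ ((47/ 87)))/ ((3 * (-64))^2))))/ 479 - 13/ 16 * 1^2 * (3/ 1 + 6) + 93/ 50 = -42760813/ 16669200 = -2.57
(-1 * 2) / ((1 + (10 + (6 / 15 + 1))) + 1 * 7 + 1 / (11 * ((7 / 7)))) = -55 / 536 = -0.10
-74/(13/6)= -444/13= -34.15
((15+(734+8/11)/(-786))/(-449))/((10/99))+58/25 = 2955472/1470475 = 2.01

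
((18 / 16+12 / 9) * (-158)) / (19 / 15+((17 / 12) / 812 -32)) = 12.64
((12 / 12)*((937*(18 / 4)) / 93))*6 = 8433 / 31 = 272.03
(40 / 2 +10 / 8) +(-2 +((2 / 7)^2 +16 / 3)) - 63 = -22541 / 588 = -38.34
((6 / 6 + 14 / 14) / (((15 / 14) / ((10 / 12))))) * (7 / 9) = 98 / 81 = 1.21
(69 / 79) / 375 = 23 / 9875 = 0.00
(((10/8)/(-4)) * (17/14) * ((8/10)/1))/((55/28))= -0.15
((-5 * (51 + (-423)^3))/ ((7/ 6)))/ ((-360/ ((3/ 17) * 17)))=-18921729/ 7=-2703104.14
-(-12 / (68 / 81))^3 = 2920.60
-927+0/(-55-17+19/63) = -927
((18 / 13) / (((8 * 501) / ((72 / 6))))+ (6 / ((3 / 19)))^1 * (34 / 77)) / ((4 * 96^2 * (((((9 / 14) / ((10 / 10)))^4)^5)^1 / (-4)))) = -32748569911769624913280000 / 2613034879449646650270129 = -12.53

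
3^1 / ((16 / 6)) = 9 / 8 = 1.12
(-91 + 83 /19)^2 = 2709316 /361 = 7505.03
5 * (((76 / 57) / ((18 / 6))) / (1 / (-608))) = -12160 / 9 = -1351.11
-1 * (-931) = 931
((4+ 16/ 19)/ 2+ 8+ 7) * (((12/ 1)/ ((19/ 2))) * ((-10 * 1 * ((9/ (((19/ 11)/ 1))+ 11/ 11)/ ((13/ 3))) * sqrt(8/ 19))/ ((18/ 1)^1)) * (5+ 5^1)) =-31246400 * sqrt(38)/ 1694173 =-113.69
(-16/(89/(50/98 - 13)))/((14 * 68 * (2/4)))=144/30527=0.00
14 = 14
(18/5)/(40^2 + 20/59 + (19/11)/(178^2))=370132488/164538186005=0.00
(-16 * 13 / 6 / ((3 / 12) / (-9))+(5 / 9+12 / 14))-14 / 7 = 78587 / 63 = 1247.41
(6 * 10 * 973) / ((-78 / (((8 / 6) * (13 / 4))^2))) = -126490 / 9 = -14054.44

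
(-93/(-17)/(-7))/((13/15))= -1395/1547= -0.90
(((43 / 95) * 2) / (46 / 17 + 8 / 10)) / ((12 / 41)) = 29971 / 33972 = 0.88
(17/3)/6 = 17/18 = 0.94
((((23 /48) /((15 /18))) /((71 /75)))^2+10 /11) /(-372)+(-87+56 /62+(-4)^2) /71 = -1307918299 /1320177408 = -0.99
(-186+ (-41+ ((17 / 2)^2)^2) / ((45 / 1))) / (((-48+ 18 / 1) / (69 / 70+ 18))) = 4523473 / 100800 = 44.88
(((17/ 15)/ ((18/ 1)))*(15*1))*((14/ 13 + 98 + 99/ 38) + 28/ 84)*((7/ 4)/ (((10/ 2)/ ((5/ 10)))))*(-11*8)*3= -197903783/ 44460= -4451.28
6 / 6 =1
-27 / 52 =-0.52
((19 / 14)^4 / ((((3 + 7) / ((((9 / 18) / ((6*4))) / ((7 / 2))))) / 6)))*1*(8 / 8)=130321 / 10756480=0.01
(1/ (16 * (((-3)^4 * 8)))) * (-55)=-55/ 10368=-0.01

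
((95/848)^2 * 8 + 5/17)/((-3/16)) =-200955/95506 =-2.10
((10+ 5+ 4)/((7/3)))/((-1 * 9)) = -19/21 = -0.90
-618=-618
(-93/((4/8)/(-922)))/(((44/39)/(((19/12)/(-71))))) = -10589631/3124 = -3389.77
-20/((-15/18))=24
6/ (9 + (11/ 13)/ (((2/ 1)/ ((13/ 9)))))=108/ 173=0.62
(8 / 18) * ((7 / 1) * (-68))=-1904 / 9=-211.56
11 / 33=1 / 3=0.33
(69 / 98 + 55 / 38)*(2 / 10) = 2003 / 4655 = 0.43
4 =4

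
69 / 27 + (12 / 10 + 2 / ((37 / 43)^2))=397771 / 61605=6.46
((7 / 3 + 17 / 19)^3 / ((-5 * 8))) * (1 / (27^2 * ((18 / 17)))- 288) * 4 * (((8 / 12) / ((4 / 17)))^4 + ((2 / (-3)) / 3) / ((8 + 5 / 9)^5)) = 875366124559619167503832 / 14021021283769770039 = 62432.41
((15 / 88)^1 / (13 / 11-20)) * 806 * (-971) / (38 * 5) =391313 / 10488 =37.31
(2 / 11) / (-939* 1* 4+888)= -1 / 15774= -0.00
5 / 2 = 2.50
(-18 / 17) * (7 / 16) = -63 / 136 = -0.46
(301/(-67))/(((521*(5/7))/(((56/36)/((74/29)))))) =-427721/58120155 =-0.01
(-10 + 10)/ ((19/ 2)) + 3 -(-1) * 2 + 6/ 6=6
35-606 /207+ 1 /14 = 31051 /966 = 32.14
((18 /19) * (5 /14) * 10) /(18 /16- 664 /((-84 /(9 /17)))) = 4080 /6403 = 0.64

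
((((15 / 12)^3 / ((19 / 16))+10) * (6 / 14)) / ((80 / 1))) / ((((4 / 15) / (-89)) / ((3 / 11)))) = -2126655 / 374528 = -5.68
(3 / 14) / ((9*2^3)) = 1 / 336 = 0.00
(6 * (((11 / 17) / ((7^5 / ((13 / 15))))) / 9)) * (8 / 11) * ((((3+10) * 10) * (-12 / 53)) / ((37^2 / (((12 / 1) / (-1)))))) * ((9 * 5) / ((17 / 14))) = 7787520 / 50346504173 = 0.00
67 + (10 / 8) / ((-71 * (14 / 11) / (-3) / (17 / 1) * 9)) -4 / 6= 264053 / 3976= 66.41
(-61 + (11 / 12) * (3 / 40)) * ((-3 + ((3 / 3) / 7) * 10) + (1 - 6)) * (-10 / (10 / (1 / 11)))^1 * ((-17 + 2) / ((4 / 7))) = 672681 / 704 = 955.51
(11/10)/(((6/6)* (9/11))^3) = 14641/7290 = 2.01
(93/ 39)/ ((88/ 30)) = 465/ 572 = 0.81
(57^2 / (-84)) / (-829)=1083 / 23212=0.05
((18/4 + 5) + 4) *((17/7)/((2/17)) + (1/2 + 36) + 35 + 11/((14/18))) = 10044/7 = 1434.86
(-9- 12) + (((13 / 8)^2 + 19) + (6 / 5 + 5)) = 2189 / 320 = 6.84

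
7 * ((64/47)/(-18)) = -224/423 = -0.53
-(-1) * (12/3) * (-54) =-216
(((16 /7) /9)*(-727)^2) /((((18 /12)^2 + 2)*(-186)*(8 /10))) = -21141160 /99603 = -212.25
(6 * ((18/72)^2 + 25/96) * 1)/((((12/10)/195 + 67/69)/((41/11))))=28502175/3856688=7.39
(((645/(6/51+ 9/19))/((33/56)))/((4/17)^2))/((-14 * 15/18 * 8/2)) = -12041763/16808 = -716.43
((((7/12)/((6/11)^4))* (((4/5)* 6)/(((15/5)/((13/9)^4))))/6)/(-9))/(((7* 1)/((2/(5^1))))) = -0.05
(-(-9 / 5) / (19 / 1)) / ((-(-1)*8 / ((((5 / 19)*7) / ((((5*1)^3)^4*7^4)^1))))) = 9 / 241841796875000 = 0.00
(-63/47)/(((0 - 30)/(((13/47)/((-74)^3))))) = -0.00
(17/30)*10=17/3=5.67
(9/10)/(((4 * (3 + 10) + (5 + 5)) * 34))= 9/21080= 0.00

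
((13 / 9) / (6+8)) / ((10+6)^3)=13 / 516096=0.00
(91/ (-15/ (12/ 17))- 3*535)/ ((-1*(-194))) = -136789/ 16490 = -8.30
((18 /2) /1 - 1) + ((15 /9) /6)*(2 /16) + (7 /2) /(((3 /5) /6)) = 6197 /144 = 43.03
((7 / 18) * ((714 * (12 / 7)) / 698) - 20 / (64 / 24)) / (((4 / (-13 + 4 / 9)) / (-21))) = -3764369 / 8376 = -449.42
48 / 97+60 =60.49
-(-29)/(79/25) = 725/79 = 9.18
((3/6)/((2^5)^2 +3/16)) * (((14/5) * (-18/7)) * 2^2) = -1152/81935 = -0.01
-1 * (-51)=51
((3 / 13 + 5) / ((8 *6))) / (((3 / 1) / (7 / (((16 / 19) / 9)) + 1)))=20621 / 7488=2.75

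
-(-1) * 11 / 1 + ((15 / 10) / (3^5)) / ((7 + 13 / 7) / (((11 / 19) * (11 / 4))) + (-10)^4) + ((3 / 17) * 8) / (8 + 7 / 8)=18491636162665 / 1657094336208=11.16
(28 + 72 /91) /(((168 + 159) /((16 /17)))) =41920 /505869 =0.08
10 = 10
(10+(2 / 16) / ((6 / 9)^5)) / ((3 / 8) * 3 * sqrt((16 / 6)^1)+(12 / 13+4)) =72878 / 28205 - 1421121 * sqrt(6) / 3610240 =1.62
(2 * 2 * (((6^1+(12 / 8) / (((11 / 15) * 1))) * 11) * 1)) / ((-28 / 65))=-11505 / 14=-821.79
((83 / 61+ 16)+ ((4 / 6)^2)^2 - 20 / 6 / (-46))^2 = 4014412960000 / 12914731449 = 310.84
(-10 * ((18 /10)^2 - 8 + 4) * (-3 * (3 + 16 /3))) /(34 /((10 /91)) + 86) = -950 /1977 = -0.48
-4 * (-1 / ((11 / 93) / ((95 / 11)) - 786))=-35340 / 6944189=-0.01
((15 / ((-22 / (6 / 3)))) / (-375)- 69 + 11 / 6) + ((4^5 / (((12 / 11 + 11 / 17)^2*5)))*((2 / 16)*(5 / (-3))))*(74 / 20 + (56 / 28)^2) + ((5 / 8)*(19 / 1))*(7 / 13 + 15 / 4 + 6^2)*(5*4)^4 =889390924666507 / 11618750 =76547900.99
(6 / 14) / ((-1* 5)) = -3 / 35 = -0.09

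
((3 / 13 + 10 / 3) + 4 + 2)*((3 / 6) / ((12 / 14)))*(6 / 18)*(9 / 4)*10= 13055 / 312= 41.84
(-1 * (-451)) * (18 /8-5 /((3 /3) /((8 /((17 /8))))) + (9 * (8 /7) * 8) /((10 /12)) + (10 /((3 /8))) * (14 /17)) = 46962.68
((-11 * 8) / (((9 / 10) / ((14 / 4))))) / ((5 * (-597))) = 616 / 5373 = 0.11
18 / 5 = 3.60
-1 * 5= -5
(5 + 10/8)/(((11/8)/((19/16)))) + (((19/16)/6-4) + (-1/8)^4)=215713/135168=1.60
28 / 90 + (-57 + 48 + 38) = 1319 / 45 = 29.31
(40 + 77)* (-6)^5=-909792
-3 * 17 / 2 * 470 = -11985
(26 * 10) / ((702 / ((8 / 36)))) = 20 / 243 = 0.08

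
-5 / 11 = -0.45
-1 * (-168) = 168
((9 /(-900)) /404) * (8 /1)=-1 /5050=-0.00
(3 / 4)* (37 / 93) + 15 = 1897 / 124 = 15.30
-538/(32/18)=-2421/8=-302.62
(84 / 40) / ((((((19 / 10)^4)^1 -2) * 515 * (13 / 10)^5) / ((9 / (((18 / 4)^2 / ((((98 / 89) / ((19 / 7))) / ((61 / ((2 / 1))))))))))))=768320000000 / 1305590175556788927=0.00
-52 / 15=-3.47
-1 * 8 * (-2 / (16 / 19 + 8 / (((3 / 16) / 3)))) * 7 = 133 / 153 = 0.87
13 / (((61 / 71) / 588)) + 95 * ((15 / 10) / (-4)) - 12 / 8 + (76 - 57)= 8878.99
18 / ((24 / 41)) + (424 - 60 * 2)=1339 / 4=334.75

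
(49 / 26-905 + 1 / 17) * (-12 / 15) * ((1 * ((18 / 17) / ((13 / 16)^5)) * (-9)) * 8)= -1084856092065792 / 6974739005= -155540.74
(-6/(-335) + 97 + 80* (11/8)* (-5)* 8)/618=-1441499/207030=-6.96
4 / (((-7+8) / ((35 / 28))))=5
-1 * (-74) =74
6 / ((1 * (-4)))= -3 / 2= -1.50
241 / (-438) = -241 / 438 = -0.55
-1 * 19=-19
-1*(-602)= 602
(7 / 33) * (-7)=-49 / 33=-1.48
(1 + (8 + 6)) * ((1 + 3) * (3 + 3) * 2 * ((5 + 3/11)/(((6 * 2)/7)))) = 24360/11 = 2214.55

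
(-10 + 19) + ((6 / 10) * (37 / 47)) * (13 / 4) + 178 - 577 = -365157 / 940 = -388.46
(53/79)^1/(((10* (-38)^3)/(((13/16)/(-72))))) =689/49937909760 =0.00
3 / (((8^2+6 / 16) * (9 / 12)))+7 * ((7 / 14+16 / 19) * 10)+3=949238 / 9785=97.01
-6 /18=-1 /3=-0.33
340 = 340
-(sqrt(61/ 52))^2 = -61/ 52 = -1.17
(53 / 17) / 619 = 53 / 10523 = 0.01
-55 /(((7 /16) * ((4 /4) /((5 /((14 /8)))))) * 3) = -17600 /147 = -119.73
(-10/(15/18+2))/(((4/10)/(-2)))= 300/17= 17.65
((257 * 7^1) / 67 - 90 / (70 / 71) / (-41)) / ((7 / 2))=8.31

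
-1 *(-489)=489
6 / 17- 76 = -1286 / 17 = -75.65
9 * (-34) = -306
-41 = -41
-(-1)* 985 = 985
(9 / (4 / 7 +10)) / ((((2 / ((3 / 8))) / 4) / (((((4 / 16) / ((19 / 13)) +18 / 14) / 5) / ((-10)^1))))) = -837 / 44992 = -0.02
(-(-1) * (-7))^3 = -343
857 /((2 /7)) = 2999.50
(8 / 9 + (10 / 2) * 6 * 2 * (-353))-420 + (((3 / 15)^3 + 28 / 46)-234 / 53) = -29625690029 / 1371375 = -21602.91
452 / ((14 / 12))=2712 / 7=387.43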